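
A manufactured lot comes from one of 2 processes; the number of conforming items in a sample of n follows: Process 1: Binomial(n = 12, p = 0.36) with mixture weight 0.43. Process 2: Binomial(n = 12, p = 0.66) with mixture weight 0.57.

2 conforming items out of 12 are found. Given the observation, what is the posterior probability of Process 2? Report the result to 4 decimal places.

Posterior ∝ prior × likelihood, so P(k | x) ∝ P(Z=k) f_k(x); normalise over all components.
Evaluate each component's likelihood at the observed value:
  f_1 = C(12,2)·0.36^2·0.64^10 = 66·0.1296·0.0115292 = 0.0986163
  f_2 = C(12,2)·0.66^2·0.34^10 = 66·0.4356·2.06438e-05 = 0.0005935
Weight by the priors:
  P(Z=1)·f_1 = 0.43 × 0.0986163 = 0.042405
  P(Z=2)·f_2 = 0.57 × 0.0005935 = 0.000338295
Normaliser: 0.042405 + 0.000338295 = 0.0427433
So the posterior for Process 2 is 0.000338295 / 0.0427433 ≈ 0.0079.

0.0079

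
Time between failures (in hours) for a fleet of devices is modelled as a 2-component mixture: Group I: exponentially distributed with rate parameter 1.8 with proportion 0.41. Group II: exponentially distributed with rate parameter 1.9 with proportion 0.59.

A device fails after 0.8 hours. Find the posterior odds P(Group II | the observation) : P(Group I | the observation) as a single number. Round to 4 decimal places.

Since P(k|x) ∝ w_k f_k(x), the posterior odds are w_i f_i(x) / (w_j f_j(x)).
Evaluate each component's likelihood at the observed value:
  f_I = 1.8·e^(−1.8·0.8) = 1.8·e^(−1.4400) = 0.42647
  f_II = 1.9·e^(−1.9·0.8) = 1.9·e^(−1.5200) = 0.415553
Odds = (0.59/0.41) × (0.415553/0.42647) = 1.43902 × 0.974401 ≈ 1.4022

1.4022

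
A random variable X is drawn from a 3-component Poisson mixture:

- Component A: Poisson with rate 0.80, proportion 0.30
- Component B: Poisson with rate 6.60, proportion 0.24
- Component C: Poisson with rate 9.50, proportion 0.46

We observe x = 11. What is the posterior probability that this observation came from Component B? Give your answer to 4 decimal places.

0.1472

The responsibility of component k is π_k f_k(x) divided by Σ_j π_j f_j(x).
Evaluate each component's likelihood at the observed value:
  f_A = 9.66938e-10
  f_B = 0.0352764
  f_C = 0.106661
Weight by the priors:
  π_A·f_A = 0.30 × 9.66938e-10 = 2.90081e-10
  π_B·f_B = 0.24 × 0.0352764 = 0.00846633
  π_C·f_C = 0.46 × 0.106661 = 0.0490641
Marginal: 2.90081e-10 + 0.00846633 + 0.0490641 = 0.0575305
So the posterior for Component B is 0.00846633 / 0.0575305 ≈ 0.1472.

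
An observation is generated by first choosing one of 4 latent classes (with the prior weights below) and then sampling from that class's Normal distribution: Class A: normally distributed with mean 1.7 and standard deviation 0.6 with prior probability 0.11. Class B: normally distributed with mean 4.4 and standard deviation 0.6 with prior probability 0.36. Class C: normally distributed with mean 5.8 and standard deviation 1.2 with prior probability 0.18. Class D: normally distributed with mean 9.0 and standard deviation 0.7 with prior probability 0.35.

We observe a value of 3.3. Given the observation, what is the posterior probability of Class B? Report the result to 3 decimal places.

0.833

By Bayes' theorem, P(k | x) = w_k f_k(x) / Σ_j w_j f_j(x).
Component likelihoods at x = 3.3:
  f_A = (1/(0.6·√(2π)))·exp(−(3.3−1.7)²/(2·0.6²)) = 0.664904·exp(-3.55556) = 0.0189933
  f_B = (1/(0.6·√(2π)))·exp(−(3.3−4.4)²/(2·0.6²)) = 0.664904·exp(-1.68056) = 0.123852
  f_C = (1/(1.2·√(2π)))·exp(−(3.3−5.8)²/(2·1.2²)) = 0.332452·exp(-2.17014) = 0.0379533
  f_D = (1/(0.7·√(2π)))·exp(−(3.3−9.0)²/(2·0.7²)) = 0.569918·exp(-33.15306) = 2.27835e-15
Prior × likelihood for each component:
  w_A·f_A = 0.11 × 0.0189933 = 0.00208926
  w_B·f_B = 0.36 × 0.123852 = 0.0445867
  w_C·f_C = 0.18 × 0.0379533 = 0.00683159
  w_D·f_D = 0.35 × 2.27835e-15 = 7.97423e-16
Evidence: 0.00208926 + 0.0445867 + 0.00683159 + 7.97423e-16 = 0.0535076
Responsibility of Class B: 0.0445867 / 0.0535076 ≈ 0.833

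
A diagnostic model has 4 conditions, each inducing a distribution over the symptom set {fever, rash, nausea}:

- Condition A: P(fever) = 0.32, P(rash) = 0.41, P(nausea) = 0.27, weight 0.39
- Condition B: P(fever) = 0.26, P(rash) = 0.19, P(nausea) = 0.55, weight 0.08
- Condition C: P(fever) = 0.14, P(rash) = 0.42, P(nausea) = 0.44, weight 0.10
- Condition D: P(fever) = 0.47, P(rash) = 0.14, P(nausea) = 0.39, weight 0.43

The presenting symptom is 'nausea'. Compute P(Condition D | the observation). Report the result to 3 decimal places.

0.465

The responsibility of component k is π_k f_k(x) divided by Σ_j π_j f_j(x).
Categorical probabilities:
  L_A = 0.27
  L_B = 0.55
  L_C = 0.44
  L_D = 0.39
Prior × likelihood for each component:
  π_A·L_A = 0.39 × 0.27 = 0.1053
  π_B·L_B = 0.08 × 0.55 = 0.044
  π_C·L_C = 0.10 × 0.44 = 0.044
  π_D·L_D = 0.43 × 0.39 = 0.1677
Marginal: 0.1053 + 0.044 + 0.044 + 0.1677 = 0.361
P(Condition D | 'nausea') = 0.1677 / 0.361 ≈ 0.465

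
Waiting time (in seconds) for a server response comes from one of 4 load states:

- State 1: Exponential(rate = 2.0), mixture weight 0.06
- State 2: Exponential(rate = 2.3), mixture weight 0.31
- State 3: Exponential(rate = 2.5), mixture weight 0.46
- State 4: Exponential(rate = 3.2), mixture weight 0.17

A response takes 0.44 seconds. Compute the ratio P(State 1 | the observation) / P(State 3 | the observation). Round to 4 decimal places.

The posterior odds equal the prior odds times the likelihood ratio: (P(Z=i)/P(Z=j))·(f_i(x)/f_j(x)).
Exponential densities:
  p_1 = 2.0·e^(−2.0·0.44) = 2.0·e^(−0.8800) = 0.829566
  p_2 = 2.3·e^(−2.3·0.44) = 2.3·e^(−1.0120) = 0.83603
  p_3 = 2.5·e^(−2.5·0.44) = 2.5·e^(−1.1000) = 0.832178
  p_4 = 3.2·e^(−3.2·0.44) = 3.2·e^(−1.4080) = 0.782823
Posterior odds = (P(Z=1)·p_1) / (P(Z=3)·p_3) = (0.06·0.829566) / (0.46·0.832178) = 0.0497739 / 0.382802 ≈ 0.1300

0.1300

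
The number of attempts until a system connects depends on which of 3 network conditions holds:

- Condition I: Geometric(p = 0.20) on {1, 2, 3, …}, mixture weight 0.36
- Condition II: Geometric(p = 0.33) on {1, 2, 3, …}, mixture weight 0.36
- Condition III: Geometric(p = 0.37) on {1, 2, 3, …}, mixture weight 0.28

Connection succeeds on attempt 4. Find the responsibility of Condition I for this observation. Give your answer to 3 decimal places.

P(component k | x) = w_k·f_k(x) / marginal(x), where marginal(x) = Σ_j w_j·f_j(x).
Component likelihoods at x = 4:
  p_I = 0.1024
  p_II = 0.0992518
  p_III = 0.0925174
Weight by the priors:
  w_I·p_I = 0.36 × 0.1024 = 0.036864
  w_II·p_II = 0.36 × 0.0992518 = 0.0357306
  w_III·p_III = 0.28 × 0.0925174 = 0.0259049
Marginal: 0.036864 + 0.0357306 + 0.0259049 = 0.0984995
P(Condition I | 4) ≈ 0.374

0.374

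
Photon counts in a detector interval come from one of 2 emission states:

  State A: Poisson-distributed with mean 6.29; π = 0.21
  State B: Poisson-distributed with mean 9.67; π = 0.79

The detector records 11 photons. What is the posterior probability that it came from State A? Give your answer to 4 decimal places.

Apply Bayes' rule: the posterior for each component is proportional to its prior times its likelihood at x.
Evaluate each component's likelihood at the observed value:
  L_A = 0.0283328
  L_B = 0.109372
Multiply by the mixture weights:
  P(Z=A)·L_A = 0.21 × 0.0283328 = 0.00594988
  P(Z=B)·L_B = 0.79 × 0.109372 = 0.0864042
Normaliser: 0.00594988 + 0.0864042 = 0.0923541
Responsibility of State A: 0.00594988 / 0.0923541 ≈ 0.0644

0.0644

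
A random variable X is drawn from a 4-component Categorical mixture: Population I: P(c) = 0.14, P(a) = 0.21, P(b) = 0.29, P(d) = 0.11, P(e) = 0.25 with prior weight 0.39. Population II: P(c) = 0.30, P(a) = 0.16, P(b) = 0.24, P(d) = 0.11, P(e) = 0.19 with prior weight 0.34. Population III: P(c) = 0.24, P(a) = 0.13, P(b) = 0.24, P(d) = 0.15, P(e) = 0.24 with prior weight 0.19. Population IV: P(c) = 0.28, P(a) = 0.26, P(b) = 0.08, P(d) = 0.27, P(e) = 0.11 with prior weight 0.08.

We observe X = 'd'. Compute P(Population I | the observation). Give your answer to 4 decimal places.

P(component k | x) = w_k·f_k(x) / marginal(x), where marginal(x) = Σ_j w_j·f_j(x).
Component likelihoods at x = 'd':
  L_I = 0.11
  L_II = 0.11
  L_III = 0.15
  L_IV = 0.27
Multiply by the mixture weights:
  w_I·L_I = 0.39 × 0.11 = 0.0429
  w_II·L_II = 0.34 × 0.11 = 0.0374
  w_III·L_III = 0.19 × 0.15 = 0.0285
  w_IV·L_IV = 0.08 × 0.27 = 0.0216
Evidence: 0.0429 + 0.0374 + 0.0285 + 0.0216 = 0.1304
P(Population I | 'd') = 0.0429 / 0.1304 ≈ 0.3290

0.3290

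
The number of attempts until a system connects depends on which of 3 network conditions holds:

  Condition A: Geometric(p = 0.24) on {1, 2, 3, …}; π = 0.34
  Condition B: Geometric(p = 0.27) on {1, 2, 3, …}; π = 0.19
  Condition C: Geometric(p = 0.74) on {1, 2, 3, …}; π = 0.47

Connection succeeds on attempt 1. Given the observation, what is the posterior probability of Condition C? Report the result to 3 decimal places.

0.724

Apply Bayes' rule: the posterior for each component is proportional to its prior times its likelihood at x.
Geometric probabilities:
  L_A = 0.24·(1−0.24)^0 = 0.24·1 = 0.24
  L_B = 0.27·(1−0.27)^0 = 0.27·1 = 0.27
  L_C = 0.74·(1−0.74)^0 = 0.74·1 = 0.74
Prior × likelihood for each component:
  w_A·L_A = 0.34 × 0.24 = 0.0816
  w_B·L_B = 0.19 × 0.27 = 0.0513
  w_C·L_C = 0.47 × 0.74 = 0.3478
Evidence: 0.0816 + 0.0513 + 0.3478 = 0.4807
P(Condition C | the observation) ≈ 0.724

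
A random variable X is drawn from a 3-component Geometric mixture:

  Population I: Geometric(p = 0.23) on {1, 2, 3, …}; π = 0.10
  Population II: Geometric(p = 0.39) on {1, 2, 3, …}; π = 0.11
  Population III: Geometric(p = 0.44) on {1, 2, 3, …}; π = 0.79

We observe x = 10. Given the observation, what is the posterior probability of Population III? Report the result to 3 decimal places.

0.412

Apply Bayes' rule: the posterior for each component is proportional to its prior times its likelihood at x.
Evaluate each component's likelihood at the observed value:
  L_I = 0.23·(1−0.23)^9 = 0.23·0.0951517 = 0.0218849
  L_II = 0.39·(1−0.39)^9 = 0.39·0.0116941 = 0.00456072
  L_III = 0.44·(1−0.44)^9 = 0.44·0.00541617 = 0.00238311
Weight by the priors:
  π_I·L_I = 0.10 × 0.0218849 = 0.00218849
  π_II·L_II = 0.11 × 0.00456072 = 0.000501679
  π_III·L_III = 0.79 × 0.00238311 = 0.00188266
Marginal: 0.00218849 + 0.000501679 + 0.00188266 = 0.00457283
So the posterior for Population III is 0.00188266 / 0.00457283 ≈ 0.412.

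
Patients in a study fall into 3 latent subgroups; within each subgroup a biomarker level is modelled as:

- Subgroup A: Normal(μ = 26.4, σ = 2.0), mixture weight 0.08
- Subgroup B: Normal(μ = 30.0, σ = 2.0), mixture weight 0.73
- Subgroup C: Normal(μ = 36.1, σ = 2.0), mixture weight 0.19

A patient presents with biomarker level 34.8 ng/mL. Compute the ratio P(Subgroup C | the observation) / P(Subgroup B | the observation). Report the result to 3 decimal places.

Since P(k|x) ∝ w_k f_k(x), the posterior odds are w_i f_i(x) / (w_j f_j(x)).
Component likelihoods at x = 34.8 ng/mL:
  p_A = 2.94715e-05
  p_B = 0.0111973
  p_C = 0.161486
0.0306824 / 0.008174 ≈ 3.754

3.754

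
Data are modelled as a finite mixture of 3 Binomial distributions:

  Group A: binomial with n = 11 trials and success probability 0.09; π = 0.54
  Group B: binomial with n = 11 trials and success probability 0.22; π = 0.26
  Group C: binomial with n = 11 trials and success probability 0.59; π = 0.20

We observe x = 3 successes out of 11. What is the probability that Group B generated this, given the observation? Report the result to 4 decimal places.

Apply Bayes' rule: the posterior for each component is proportional to its prior times its likelihood at x.
Evaluate each component's likelihood at the observed value:
  p_A = 0.0565643
  p_B = 0.240718
  p_C = 0.0270589
Unnormalised posteriors:
  π_A·p_A = 0.54 × 0.0565643 = 0.0305447
  π_B·p_B = 0.26 × 0.240718 = 0.0625867
  π_C·p_C = 0.20 × 0.0270589 = 0.00541179
Sum: 0.0305447 + 0.0625867 + 0.00541179 = 0.0985432
Responsibility of Group B: 0.0625867 / 0.0985432 ≈ 0.6351

0.6351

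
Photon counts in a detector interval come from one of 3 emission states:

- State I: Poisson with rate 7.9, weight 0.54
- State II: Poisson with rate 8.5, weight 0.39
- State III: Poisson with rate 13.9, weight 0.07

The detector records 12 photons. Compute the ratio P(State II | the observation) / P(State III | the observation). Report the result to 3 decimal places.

The posterior odds equal the prior odds times the likelihood ratio: (P(Z=i)/P(Z=j))·(f_i(x)/f_j(x)).
Component likelihoods at x = 12 photons:
  f_I = 0.0457364
  f_II = 0.0604209
  f_III = 0.0998039
Posterior odds = (P(Z=II)·f_II) / (P(Z=III)·f_III) = (0.39·0.0604209) / (0.07·0.0998039) = 0.0235641 / 0.00698627 ≈ 3.373

3.373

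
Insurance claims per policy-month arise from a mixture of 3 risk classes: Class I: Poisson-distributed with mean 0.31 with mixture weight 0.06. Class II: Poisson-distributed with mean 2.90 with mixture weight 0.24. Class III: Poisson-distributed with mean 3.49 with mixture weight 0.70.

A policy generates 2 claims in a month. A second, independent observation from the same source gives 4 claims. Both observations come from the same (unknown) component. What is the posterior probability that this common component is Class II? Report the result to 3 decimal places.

0.269

The responsibility of component k is w_k f_k(x) divided by Σ_j w_j f_j(x).
Since both observations come from the same component, the likelihood for component k is f_k(x₁)·f_k(x₂).
  p_I = [e^(−0.31)·0.31^2/2! = 0.0352421] × [0.000282231] = 9.94641e-06
  p_II = [e^(−2.90)·2.90^2/2! = 0.231373] × [0.162154] = 0.0375179
  p_III = [e^(−3.49)·3.49^2/2! = 0.185752] × [0.18854] = 0.0350216
Weight by the priors:
  w_I·p_I = 0.06 × 9.94641e-06 = 5.96785e-07
  w_II·p_II = 0.24 × 0.0375179 = 0.0090043
  w_III·p_III = 0.70 × 0.0350216 = 0.0245151
Denominator: 5.96785e-07 + 0.0090043 + 0.0245151 = 0.03352
P(Class II | data) = 0.0090043 / 0.03352 ≈ 0.269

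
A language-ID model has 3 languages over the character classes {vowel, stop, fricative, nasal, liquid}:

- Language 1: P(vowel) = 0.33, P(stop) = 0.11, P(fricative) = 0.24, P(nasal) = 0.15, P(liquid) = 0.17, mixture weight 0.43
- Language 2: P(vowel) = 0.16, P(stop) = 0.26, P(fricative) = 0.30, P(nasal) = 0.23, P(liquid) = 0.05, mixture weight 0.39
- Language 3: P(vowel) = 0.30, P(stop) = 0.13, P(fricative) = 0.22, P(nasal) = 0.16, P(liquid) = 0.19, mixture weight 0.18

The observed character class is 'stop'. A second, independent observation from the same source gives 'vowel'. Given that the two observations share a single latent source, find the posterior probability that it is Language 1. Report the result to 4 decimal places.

0.4017

By Bayes' theorem, P(k | x) = π_k f_k(x) / Σ_j π_j f_j(x).
Since both observations come from the same component, the likelihood for component k is f_k(x₁)·f_k(x₂).
  L_1 = [0.11] × [0.33] = 0.0363
  L_2 = [0.26] × [0.16] = 0.0416
  L_3 = [0.13] × [0.3] = 0.039
Weight by the priors:
  π_1·L_1 = 0.43 × 0.0363 = 0.015609
  π_2·L_2 = 0.39 × 0.0416 = 0.016224
  π_3·L_3 = 0.18 × 0.039 = 0.00702
Normaliser: 0.015609 + 0.016224 + 0.00702 = 0.038853
P(Language 1 | x₁, x₂) ≈ 0.4017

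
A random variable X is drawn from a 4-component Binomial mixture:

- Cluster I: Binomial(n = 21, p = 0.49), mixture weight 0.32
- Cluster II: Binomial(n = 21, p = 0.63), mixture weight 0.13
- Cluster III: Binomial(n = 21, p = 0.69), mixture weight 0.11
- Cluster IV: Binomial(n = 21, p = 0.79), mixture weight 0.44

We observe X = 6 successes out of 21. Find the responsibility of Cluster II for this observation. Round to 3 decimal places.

0.015

The responsibility of component k is π_k f_k(x) divided by Σ_j π_j f_j(x).
Binomial probabilities:
  L_I = C(21,6)·0.49^6·0.51^15 = 54264·0.0138413·4.10726e-05 = 0.030849
  L_II = C(21,6)·0.63^6·0.37^15 = 54264·0.0625235·3.33446e-07 = 0.00113131
  L_III = C(21,6)·0.69^6·0.31^15 = 54264·0.107918·2.34653e-08 = 0.000137414
  L_IV = C(21,6)·0.79^6·0.21^15 = 54264·0.243087·6.81223e-11 = 8.98595e-07
Prior × likelihood for each component:
  π_I·L_I = 0.32 × 0.030849 = 0.00987168
  π_II·L_II = 0.13 × 0.00113131 = 0.00014707
  π_III·L_III = 0.11 × 0.000137414 = 1.51156e-05
  π_IV·L_IV = 0.44 × 8.98595e-07 = 3.95382e-07
Normaliser: 0.00987168 + 0.00014707 + 1.51156e-05 + 3.95382e-07 = 0.0100343
P(Cluster II | x) = 0.00014707 / 0.0100343 ≈ 0.015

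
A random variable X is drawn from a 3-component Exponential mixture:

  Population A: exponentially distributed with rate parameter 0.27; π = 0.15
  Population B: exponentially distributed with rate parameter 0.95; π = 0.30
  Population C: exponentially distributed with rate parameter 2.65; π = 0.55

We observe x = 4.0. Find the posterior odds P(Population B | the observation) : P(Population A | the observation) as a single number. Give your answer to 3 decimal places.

Only the two components matter; the odds are (π_i f_i(x)) / (π_j f_j(x)).
Exponential densities:
  L_A = 0.27·e^(−0.27·4.0) = 0.27·e^(−1.0800) = 0.0916908
  L_B = 0.95·e^(−0.95·4.0) = 0.95·e^(−3.8000) = 0.0212522
  L_C = 2.65·e^(−2.65·4.0) = 2.65·e^(−10.6000) = 6.60274e-05
Posterior odds = (π_B·L_B) / (π_A·L_A) = (0.30·0.0212522) / (0.15·0.0916908) = 0.00637567 / 0.0137536 ≈ 0.464

0.464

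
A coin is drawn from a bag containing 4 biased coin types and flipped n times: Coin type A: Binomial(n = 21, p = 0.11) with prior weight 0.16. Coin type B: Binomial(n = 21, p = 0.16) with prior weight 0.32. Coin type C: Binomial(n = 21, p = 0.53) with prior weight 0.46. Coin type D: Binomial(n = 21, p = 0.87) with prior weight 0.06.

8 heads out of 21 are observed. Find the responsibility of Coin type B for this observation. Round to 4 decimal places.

0.0831

Posterior ∝ prior × likelihood, so P(k | x) ∝ P(Z=k) f_k(x); normalise over all components.
Component likelihoods at x = 8 heads out of 21:
  L_A = 0.000958859
  L_B = 0.00906011
  L_C = 0.0691866
  L_D = 2.02284e-07
Weight by the priors:
  P(Z=A)·L_A = 0.16 × 0.000958859 = 0.000153417
  P(Z=B)·L_B = 0.32 × 0.00906011 = 0.00289924
  P(Z=C)·L_C = 0.46 × 0.0691866 = 0.0318259
  P(Z=D)·L_D = 0.06 × 2.02284e-07 = 1.2137e-08
Evidence: 0.000153417 + 0.00289924 + 0.0318259 + 1.2137e-08 = 0.0348785
Responsibility of Coin type B: 0.00289924 / 0.0348785 ≈ 0.0831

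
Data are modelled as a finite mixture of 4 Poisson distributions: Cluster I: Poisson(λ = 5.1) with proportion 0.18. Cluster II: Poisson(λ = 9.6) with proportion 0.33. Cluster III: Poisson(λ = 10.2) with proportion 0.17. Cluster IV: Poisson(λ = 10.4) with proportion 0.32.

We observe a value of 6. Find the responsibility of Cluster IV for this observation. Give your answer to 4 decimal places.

0.2191

Posterior ∝ prior × likelihood, so P(k | x) ∝ w_k f_k(x); normalise over all components.
Evaluate each component's likelihood at the observed value:
  L_I = 0.149
  L_II = 0.0736322
  L_III = 0.0581386
  L_IV = 0.0534817
Unnormalised posteriors:
  w_I·L_I = 0.18 × 0.149 = 0.02682
  w_II·L_II = 0.33 × 0.0736322 = 0.0242986
  w_III·L_III = 0.17 × 0.0581386 = 0.00988357
  w_IV·L_IV = 0.32 × 0.0534817 = 0.0171141
Sum: 0.02682 + 0.0242986 + 0.00988357 + 0.0171141 = 0.0781164
P(Cluster IV | data) ≈ 0.2191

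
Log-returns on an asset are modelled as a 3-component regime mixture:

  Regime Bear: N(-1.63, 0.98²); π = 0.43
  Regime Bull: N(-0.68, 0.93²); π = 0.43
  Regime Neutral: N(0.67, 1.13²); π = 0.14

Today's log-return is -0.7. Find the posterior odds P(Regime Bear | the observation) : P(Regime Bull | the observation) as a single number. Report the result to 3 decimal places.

0.605

Since P(k|x) ∝ P(Z=k) f_k(x), the posterior odds are P(Z=i) f_i(x) / (P(Z=j) f_j(x)).
Evaluate each component's likelihood at the observed value:
  L_Bear = (1/(0.98·√(2π)))·exp(−(-0.7−-1.63)²/(2·0.98²)) = 0.407084·exp(-0.45028) = 0.259495
  L_Bull = (1/(0.93·√(2π)))·exp(−(-0.7−-0.68)²/(2·0.93²)) = 0.428970·exp(-0.00023) = 0.428871
  L_Neutral = (1/(1.13·√(2π)))·exp(−(-0.7−0.67)²/(2·1.13²)) = 0.353046·exp(-0.73494) = 0.169297
Odds = (0.43/0.43) × (0.259495/0.428871) = 1 × 0.605066 ≈ 0.605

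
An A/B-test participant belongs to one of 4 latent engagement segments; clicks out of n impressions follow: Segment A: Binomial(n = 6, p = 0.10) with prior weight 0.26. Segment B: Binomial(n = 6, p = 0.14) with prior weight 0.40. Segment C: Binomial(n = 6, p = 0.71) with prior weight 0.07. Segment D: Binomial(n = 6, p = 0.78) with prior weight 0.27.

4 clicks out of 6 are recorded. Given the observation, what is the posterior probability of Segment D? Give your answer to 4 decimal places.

0.7479

By Bayes' theorem, P(k | x) = π_k f_k(x) / Σ_j π_j f_j(x).
Binomial probabilities:
  f_A = 0.001215
  f_B = 0.00426187
  f_C = 0.320568
  f_D = 0.268729
Multiply by the mixture weights:
  π_A·f_A = 0.26 × 0.001215 = 0.0003159
  π_B·f_B = 0.40 × 0.00426187 = 0.00170475
  π_C·f_C = 0.07 × 0.320568 = 0.0224398
  π_D·f_D = 0.27 × 0.268729 = 0.0725569
Evidence: 0.0003159 + 0.00170475 + 0.0224398 + 0.0725569 = 0.0970173
P(Segment D | 4 clicks out of 6) = 0.0725569 / 0.0970173 ≈ 0.7479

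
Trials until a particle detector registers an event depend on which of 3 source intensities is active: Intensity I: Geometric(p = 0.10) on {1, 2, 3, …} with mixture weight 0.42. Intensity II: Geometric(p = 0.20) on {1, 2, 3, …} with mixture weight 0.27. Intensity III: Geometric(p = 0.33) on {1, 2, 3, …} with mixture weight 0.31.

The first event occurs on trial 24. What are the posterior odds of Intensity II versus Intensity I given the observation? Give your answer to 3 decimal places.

0.086

Posterior odds = (π_i f_i(x)) / (π_j f_j(x)); the normalising sum cancels.
Component likelihoods at x = 24:
  f_I = 0.00886294
  f_II = 0.00118059
  f_III = 3.29788e-05
0.00031876 / 0.00372243 ≈ 0.086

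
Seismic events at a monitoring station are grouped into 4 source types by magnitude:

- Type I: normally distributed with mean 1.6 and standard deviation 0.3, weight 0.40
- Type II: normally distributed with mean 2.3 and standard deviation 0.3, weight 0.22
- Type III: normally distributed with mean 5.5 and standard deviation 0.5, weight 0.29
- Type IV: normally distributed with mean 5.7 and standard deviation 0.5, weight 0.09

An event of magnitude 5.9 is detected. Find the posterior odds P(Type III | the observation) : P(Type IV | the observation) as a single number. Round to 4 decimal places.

2.5347

Only the two components matter; the odds are (π_i f_i(x)) / (π_j f_j(x)).
Normal densities:
  p_I = (1/(0.3·√(2π)))·exp(−(5.9−1.6)²/(2·0.3²)) = 1.329808·exp(-102.72222) = 3.25158e-45
  p_II = (1/(0.3·√(2π)))·exp(−(5.9−2.3)²/(2·0.3²)) = 1.329808·exp(-72.00000) = 7.15461e-32
  p_III = (1/(0.5·√(2π)))·exp(−(5.9−5.5)²/(2·0.5²)) = 0.797885·exp(-0.32000) = 0.579383
  p_IV = (1/(0.5·√(2π)))·exp(−(5.9−5.7)²/(2·0.5²)) = 0.797885·exp(-0.08000) = 0.73654
Odds = (0.29/0.09) × (0.579383/0.73654) = 3.22222 × 0.786628 ≈ 2.5347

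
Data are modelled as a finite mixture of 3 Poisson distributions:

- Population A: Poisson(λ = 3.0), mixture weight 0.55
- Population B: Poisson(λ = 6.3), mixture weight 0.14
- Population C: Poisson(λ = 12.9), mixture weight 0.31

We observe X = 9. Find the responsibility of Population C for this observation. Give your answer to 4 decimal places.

The responsibility of component k is P(Z=k) f_k(x) divided by Σ_j P(Z=j) f_j(x).
Component likelihoods at x = 9:
  p_A = e^(−3.0)·3.0^9/9! = 0.0027005
  p_B = e^(−6.3)·6.3^9/9! = 0.0791128
  p_C = e^(−12.9)·12.9^9/9! = 0.0680998
Prior × likelihood for each component:
  P(Z=A)·p_A = 0.55 × 0.0027005 = 0.00148528
  P(Z=B)·p_B = 0.14 × 0.0791128 = 0.0110758
  P(Z=C)·p_C = 0.31 × 0.0680998 = 0.0211109
Evidence: 0.00148528 + 0.0110758 + 0.0211109 = 0.033672
So the posterior for Population C is 0.0211109 / 0.033672 ≈ 0.6270.

0.6270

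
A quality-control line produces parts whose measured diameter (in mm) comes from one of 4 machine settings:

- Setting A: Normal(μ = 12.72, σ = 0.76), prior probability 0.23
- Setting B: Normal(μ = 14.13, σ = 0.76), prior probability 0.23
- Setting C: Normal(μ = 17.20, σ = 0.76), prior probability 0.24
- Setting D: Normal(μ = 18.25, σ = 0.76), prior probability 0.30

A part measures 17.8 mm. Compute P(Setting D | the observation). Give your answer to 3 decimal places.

0.589

Apply Bayes' rule: the posterior for each component is proportional to its prior times its likelihood at x.
Normal densities:
  p_A = 1.04291e-10
  p_B = 4.53417e-06
  p_C = 0.384375
  p_D = 0.440522
Unnormalised posteriors:
  w_A·p_A = 0.23 × 1.04291e-10 = 2.39869e-11
  w_B·p_B = 0.23 × 4.53417e-06 = 1.04286e-06
  w_C·p_C = 0.24 × 0.384375 = 0.0922501
  w_D·p_D = 0.30 × 0.440522 = 0.132156
Denominator: 2.39869e-11 + 1.04286e-06 + 0.0922501 + 0.132156 = 0.224408
P(Setting D | x) ≈ 0.589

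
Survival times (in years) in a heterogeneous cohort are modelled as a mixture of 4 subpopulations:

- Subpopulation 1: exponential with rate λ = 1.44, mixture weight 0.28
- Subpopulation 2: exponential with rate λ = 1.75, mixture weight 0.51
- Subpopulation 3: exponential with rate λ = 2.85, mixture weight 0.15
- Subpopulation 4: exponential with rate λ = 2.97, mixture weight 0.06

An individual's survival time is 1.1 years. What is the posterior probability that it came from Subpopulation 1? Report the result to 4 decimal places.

0.3471

Apply Bayes' rule: the posterior for each component is proportional to its prior times its likelihood at x.
Evaluate each component's likelihood at the observed value:
  f_1 = 0.29542
  f_2 = 0.255283
  f_3 = 0.123974
  f_4 = 0.113218
Unnormalised posteriors:
  w_1·f_1 = 0.28 × 0.29542 = 0.0827176
  w_2·f_2 = 0.51 × 0.255283 = 0.130194
  w_3·f_3 = 0.15 × 0.123974 = 0.0185961
  w_4·f_4 = 0.06 × 0.113218 = 0.00679309
Normaliser: 0.0827176 + 0.130194 + 0.0185961 + 0.00679309 = 0.238301
P(Subpopulation 1 | data) = 0.0827176 / 0.238301 ≈ 0.3471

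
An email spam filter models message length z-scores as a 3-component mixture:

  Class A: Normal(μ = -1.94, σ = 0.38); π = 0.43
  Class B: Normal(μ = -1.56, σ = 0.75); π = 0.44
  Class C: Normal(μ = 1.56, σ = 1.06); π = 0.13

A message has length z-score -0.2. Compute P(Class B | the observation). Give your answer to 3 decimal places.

Apply Bayes' rule: the posterior for each component is proportional to its prior times its likelihood at x.
Evaluate each component's likelihood at the observed value:
  L_A = (1/(0.38·√(2π)))·exp(−(-0.2−-1.94)²/(2·0.38²)) = 1.049848·exp(-10.48338) = 2.93936e-05
  L_B = (1/(0.75·√(2π)))·exp(−(-0.2−-1.56)²/(2·0.75²)) = 0.531923·exp(-1.64409) = 0.102761
  L_C = (1/(1.06·√(2π)))·exp(−(-0.2−1.56)²/(2·1.06²)) = 0.376361·exp(-1.37843) = 0.0948334
Unnormalised posteriors:
  π_A·L_A = 0.43 × 2.93936e-05 = 1.26392e-05
  π_B·L_B = 0.44 × 0.102761 = 0.045215
  π_C·L_C = 0.13 × 0.0948334 = 0.0123283
Sum: 1.26392e-05 + 0.045215 + 0.0123283 = 0.057556
P(Class B | the observation) ≈ 0.786

0.786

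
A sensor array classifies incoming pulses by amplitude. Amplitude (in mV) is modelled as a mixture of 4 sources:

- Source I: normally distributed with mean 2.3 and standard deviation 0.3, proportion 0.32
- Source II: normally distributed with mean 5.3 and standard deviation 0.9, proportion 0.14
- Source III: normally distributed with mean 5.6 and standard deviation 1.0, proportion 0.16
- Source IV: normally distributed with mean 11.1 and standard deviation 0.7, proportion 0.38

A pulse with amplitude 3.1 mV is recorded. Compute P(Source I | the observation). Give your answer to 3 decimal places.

0.672

The responsibility of component k is π_k f_k(x) divided by Σ_j π_j f_j(x).
Evaluate each component's likelihood at the observed value:
  f_I = 0.0379866
  f_II = 0.0223432
  f_III = 0.0175283
  f_IV = 2.47584e-29
Prior × likelihood for each component:
  π_I·f_I = 0.32 × 0.0379866 = 0.0121557
  π_II·f_II = 0.14 × 0.0223432 = 0.00312805
  π_III·f_III = 0.16 × 0.0175283 = 0.00280453
  π_IV·f_IV = 0.38 × 2.47584e-29 = 9.40821e-30
Sum: 0.0121557 + 0.00312805 + 0.00280453 + 9.40821e-30 = 0.0180883
P(Source I | 3.1 mV) = 0.0121557 / 0.0180883 ≈ 0.672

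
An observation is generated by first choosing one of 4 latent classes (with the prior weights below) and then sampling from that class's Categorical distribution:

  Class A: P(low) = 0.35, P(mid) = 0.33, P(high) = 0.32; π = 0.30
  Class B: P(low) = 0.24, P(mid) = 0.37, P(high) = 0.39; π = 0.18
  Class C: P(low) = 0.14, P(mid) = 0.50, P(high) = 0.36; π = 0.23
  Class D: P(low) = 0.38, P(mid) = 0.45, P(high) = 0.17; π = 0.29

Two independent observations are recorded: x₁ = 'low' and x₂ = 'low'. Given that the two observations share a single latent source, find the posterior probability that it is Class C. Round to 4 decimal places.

Apply Bayes' rule: the posterior for each component is proportional to its prior times its likelihood at x.
Since both observations come from the same component, the likelihood for component k is f_k(x₁)·f_k(x₂).
  p_A = [P(low | comp) = 0.35] × [0.35] = 0.1225
  p_B = [P(low | comp) = 0.24] × [0.24] = 0.0576
  p_C = [P(low | comp) = 0.14] × [0.14] = 0.0196
  p_D = [P(low | comp) = 0.38] × [0.38] = 0.1444
Multiply by the mixture weights:
  P(Z=A)·p_A = 0.30 × 0.1225 = 0.03675
  P(Z=B)·p_B = 0.18 × 0.0576 = 0.010368
  P(Z=C)·p_C = 0.23 × 0.0196 = 0.004508
  P(Z=D)·p_D = 0.29 × 0.1444 = 0.041876
Marginal: 0.03675 + 0.010368 + 0.004508 + 0.041876 = 0.093502
Responsibility of Class C: 0.004508 / 0.093502 ≈ 0.0482

0.0482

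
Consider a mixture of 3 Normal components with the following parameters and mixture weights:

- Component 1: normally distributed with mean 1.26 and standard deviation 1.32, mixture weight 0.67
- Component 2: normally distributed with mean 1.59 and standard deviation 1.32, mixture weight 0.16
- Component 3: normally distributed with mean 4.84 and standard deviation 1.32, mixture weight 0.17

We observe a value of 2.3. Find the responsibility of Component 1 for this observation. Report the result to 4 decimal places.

The responsibility of component k is π_k f_k(x) divided by Σ_j π_j f_j(x).
Component likelihoods at x = 2.3:
  L_1 = 0.221585
  L_2 = 0.261525
  L_3 = 0.0474573
Multiply by the mixture weights:
  π_1·L_1 = 0.67 × 0.221585 = 0.148462
  π_2·L_2 = 0.16 × 0.261525 = 0.0418439
  π_3·L_3 = 0.17 × 0.0474573 = 0.00806774
Evidence: 0.148462 + 0.0418439 + 0.00806774 = 0.198374
So the posterior for Component 1 is 0.148462 / 0.198374 ≈ 0.7484.

0.7484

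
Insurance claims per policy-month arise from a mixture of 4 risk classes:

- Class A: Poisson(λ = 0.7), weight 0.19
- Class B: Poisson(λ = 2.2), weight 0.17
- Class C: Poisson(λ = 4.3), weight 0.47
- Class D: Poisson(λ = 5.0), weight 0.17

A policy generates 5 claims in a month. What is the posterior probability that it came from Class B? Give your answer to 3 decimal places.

Apply Bayes' rule: the posterior for each component is proportional to its prior times its likelihood at x.
Poisson probabilities:
  L_A = e^(−0.7)·0.7^5/5! = 0.000695509
  L_B = e^(−2.2)·2.2^5/5! = 0.0475866
  L_C = e^(−4.3)·4.3^5/5! = 0.166224
  L_D = e^(−5.0)·5.0^5/5! = 0.175467
Multiply by the mixture weights:
  P(Z=A)·L_A = 0.19 × 0.000695509 = 0.000132147
  P(Z=B)·L_B = 0.17 × 0.0475866 = 0.00808971
  P(Z=C)·L_C = 0.47 × 0.166224 = 0.0781255
  P(Z=D)·L_D = 0.17 × 0.175467 = 0.0298295
Denominator: 0.000132147 + 0.00808971 + 0.0781255 + 0.0298295 = 0.116177
So the posterior for Class B is 0.00808971 / 0.116177 ≈ 0.070.

0.070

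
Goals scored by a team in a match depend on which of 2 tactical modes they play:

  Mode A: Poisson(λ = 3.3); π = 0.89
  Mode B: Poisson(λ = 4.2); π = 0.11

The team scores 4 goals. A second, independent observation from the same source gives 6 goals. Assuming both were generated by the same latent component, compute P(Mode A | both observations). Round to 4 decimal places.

0.8144

Apply Bayes' rule: the posterior for each component is proportional to its prior times its likelihood at x.
Since both observations come from the same component, the likelihood for component k is f_k(x₁)·f_k(x₂).
  L_A = [0.182252] × [0.0661575] = 0.0120574
  L_B = [0.194424] × [0.114321] = 0.0222267
Weight by the priors:
  w_A·L_A = 0.89 × 0.0120574 = 0.010731
  w_B·L_B = 0.11 × 0.0222267 = 0.00244494
Sum: 0.010731 + 0.00244494 = 0.013176
So the posterior for Mode A is 0.010731 / 0.013176 ≈ 0.8144.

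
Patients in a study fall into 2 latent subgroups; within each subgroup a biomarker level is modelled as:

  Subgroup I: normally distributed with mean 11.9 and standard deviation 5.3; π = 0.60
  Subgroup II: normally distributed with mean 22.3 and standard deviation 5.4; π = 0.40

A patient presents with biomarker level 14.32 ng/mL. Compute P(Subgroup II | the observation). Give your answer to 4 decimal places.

By Bayes' theorem, P(k | x) = P(Z=k) f_k(x) / Σ_j P(Z=j) f_j(x).
Component likelihoods at x = 14.32 ng/mL:
  L_I = 0.0678206
  L_II = 0.0247916
Unnormalised posteriors:
  P(Z=I)·L_I = 0.60 × 0.0678206 = 0.0406924
  P(Z=II)·L_II = 0.40 × 0.0247916 = 0.00991663
Marginal: 0.0406924 + 0.00991663 = 0.050609
So the posterior for Subgroup II is 0.00991663 / 0.050609 ≈ 0.1959.

0.1959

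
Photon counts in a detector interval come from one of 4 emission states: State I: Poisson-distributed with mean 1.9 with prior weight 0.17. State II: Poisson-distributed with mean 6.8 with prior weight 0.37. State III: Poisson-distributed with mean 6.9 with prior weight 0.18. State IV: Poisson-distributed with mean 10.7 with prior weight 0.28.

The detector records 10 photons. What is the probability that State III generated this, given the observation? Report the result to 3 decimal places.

0.174

Apply Bayes' rule: the posterior for each component is proportional to its prior times its likelihood at x.
Poisson probabilities:
  L_I = e^(−1.9)·1.9^10/10! = 2.52705e-05
  L_II = e^(−6.8)·6.8^10/10! = 0.0648819
  L_III = e^(−6.9)·6.9^10/10! = 0.0679354
  L_IV = e^(−10.7)·10.7^10/10! = 0.122215
Prior × likelihood for each component:
  w_I·L_I = 0.17 × 2.52705e-05 = 4.29598e-06
  w_II·L_II = 0.37 × 0.0648819 = 0.0240063
  w_III·L_III = 0.18 × 0.0679354 = 0.0122284
  w_IV·L_IV = 0.28 × 0.122215 = 0.0342201
Denominator: 4.29598e-06 + 0.0240063 + 0.0122284 + 0.0342201 = 0.0704591
P(State III | 10 photons) = 0.0122284 / 0.0704591 ≈ 0.174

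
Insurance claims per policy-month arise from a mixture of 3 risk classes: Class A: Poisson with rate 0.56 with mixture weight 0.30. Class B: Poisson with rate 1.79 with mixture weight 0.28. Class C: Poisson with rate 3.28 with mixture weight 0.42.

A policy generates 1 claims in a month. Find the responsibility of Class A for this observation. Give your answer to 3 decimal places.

Apply Bayes' rule: the posterior for each component is proportional to its prior times its likelihood at x.
Poisson probabilities:
  L_A = e^(−0.56)·0.56^1/1! = 0.319877
  L_B = e^(−1.79)·1.79^1/1! = 0.298859
  L_C = e^(−3.28)·3.28^1/1! = 0.123421
Unnormalised posteriors:
  w_A·L_A = 0.30 × 0.319877 = 0.0959631
  w_B·L_B = 0.28 × 0.298859 = 0.0836804
  w_C·L_C = 0.42 × 0.123421 = 0.0518367
Normaliser: 0.0959631 + 0.0836804 + 0.0518367 = 0.23148
So the posterior for Class A is 0.0959631 / 0.23148 ≈ 0.415.

0.415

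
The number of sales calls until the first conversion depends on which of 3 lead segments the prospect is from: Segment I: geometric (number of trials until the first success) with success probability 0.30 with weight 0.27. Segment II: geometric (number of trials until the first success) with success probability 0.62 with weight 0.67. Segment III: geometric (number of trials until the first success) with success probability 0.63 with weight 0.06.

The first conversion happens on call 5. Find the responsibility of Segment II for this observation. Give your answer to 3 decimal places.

0.301

Apply Bayes' rule: the posterior for each component is proportional to its prior times its likelihood at x.
Geometric probabilities:
  p_I = 0.30·(1−0.30)^4 = 0.30·0.2401 = 0.07203
  p_II = 0.62·(1−0.62)^4 = 0.62·0.0208514 = 0.0129278
  p_III = 0.63·(1−0.63)^4 = 0.63·0.0187416 = 0.0118072
Unnormalised posteriors:
  w_I·p_I = 0.27 × 0.07203 = 0.0194481
  w_II·p_II = 0.67 × 0.0129278 = 0.00866165
  w_III·p_III = 0.06 × 0.0118072 = 0.000708433
Sum: 0.0194481 + 0.00866165 + 0.000708433 = 0.0288182
P(Segment II | 5) = 0.00866165 / 0.0288182 ≈ 0.301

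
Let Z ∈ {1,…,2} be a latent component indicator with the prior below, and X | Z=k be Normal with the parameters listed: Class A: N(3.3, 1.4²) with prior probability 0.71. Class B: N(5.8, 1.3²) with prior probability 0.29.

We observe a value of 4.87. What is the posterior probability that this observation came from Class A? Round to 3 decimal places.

Posterior ∝ prior × likelihood, so P(k | x) ∝ π_k f_k(x); normalise over all components.
Evaluate each component's likelihood at the observed value:
  L_A = (1/(1.4·√(2π)))·exp(−(4.87−3.3)²/(2·1.4²)) = 0.284959·exp(-0.62880) = 0.151949
  L_B = (1/(1.3·√(2π)))·exp(−(4.87−5.8)²/(2·1.3²)) = 0.306879·exp(-0.25589) = 0.237594
Multiply by the mixture weights:
  π_A·L_A = 0.71 × 0.151949 = 0.107884
  π_B·L_B = 0.29 × 0.237594 = 0.0689024
Sum: 0.107884 + 0.0689024 = 0.176786
Responsibility of Class A: 0.107884 / 0.176786 ≈ 0.610

0.610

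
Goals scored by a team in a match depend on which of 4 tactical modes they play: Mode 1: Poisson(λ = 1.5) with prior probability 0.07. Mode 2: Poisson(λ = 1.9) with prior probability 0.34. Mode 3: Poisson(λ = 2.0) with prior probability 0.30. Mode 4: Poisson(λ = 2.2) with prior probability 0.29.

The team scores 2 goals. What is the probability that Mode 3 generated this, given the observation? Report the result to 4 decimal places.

By Bayes' theorem, P(k | x) = P(Z=k) f_k(x) / Σ_j P(Z=j) f_j(x).
Evaluate each component's likelihood at the observed value:
  f_1 = e^(−1.5)·1.5^2/2! = 0.251021
  f_2 = e^(−1.9)·1.9^2/2! = 0.269971
  f_3 = e^(−2.0)·2.0^2/2! = 0.270671
  f_4 = e^(−2.2)·2.2^2/2! = 0.268144
Weight by the priors:
  P(Z=1)·f_1 = 0.07 × 0.251021 = 0.0175715
  P(Z=2)·f_2 = 0.34 × 0.269971 = 0.0917903
  P(Z=3)·f_3 = 0.30 × 0.270671 = 0.0812012
  P(Z=4)·f_4 = 0.29 × 0.268144 = 0.0777617
Sum: 0.0175715 + 0.0917903 + 0.0812012 + 0.0777617 = 0.268325
P(Mode 3 | data) ≈ 0.3026

0.3026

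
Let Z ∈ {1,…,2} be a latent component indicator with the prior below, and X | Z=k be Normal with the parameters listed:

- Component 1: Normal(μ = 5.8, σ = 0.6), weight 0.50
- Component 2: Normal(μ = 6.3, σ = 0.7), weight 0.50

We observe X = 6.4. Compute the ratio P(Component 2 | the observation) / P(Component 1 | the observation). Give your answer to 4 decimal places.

The posterior odds equal the prior odds times the likelihood ratio: (π_i/π_j)·(f_i(x)/f_j(x)).
Component likelihoods at x = 6.4:
  L_1 = (1/(0.6·√(2π)))·exp(−(6.4−5.8)²/(2·0.6²)) = 0.664904·exp(-0.50000) = 0.403285
  L_2 = (1/(0.7·√(2π)))·exp(−(6.4−6.3)²/(2·0.7²)) = 0.569918·exp(-0.01020) = 0.564132
Odds = (0.50/0.50) × (0.564132/0.403285) = 1 × 1.39884 ≈ 1.3988

1.3988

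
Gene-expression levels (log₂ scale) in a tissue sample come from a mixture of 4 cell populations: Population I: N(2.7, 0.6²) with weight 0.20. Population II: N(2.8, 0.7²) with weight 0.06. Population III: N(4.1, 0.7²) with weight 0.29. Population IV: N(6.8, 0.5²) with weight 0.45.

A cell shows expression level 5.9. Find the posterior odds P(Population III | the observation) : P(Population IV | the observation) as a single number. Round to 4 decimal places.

Only the two components matter; the odds are (π_i f_i(x)) / (π_j f_j(x)).
Evaluate each component's likelihood at the observed value:
  f_I = 4.42717e-07
  f_II = 3.14099e-05
  f_III = 0.0208921
  f_IV = 0.1579
Odds = (0.29/0.45) × (0.0208921/0.1579) = 0.644444 × 0.132312 ≈ 0.0853

0.0853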